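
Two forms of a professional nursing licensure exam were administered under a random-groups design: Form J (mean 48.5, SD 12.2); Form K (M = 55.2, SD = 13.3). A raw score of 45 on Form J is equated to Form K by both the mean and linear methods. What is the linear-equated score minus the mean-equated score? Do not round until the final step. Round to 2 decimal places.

-0.32

Mean-equated: 45 + (55.2 − 48.5) = 51.70
Linear-equated: (13.3/12.2)(45 − 48.5) + 55.2 = 51.384
Difference = 51.384 − 51.70 = -0.32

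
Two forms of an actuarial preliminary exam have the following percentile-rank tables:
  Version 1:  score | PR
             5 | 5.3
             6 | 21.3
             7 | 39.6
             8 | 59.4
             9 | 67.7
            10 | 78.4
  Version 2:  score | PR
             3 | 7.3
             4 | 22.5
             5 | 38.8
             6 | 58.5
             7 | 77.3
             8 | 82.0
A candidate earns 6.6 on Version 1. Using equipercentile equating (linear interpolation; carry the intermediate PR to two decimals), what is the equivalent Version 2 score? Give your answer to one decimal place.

PR of 6.6 on Version 1: 21.3 + (6.6 − 6)/(7 − 6) × (39.6 − 21.3) = 32.28
On Version 2, PR 32.28 falls between score 4 (PR 22.5) and 5 (PR 38.8).
Interpolate: 4 + (32.28 − 22.5)/(38.8 − 22.5) × (5 − 4) = 4.6

4.6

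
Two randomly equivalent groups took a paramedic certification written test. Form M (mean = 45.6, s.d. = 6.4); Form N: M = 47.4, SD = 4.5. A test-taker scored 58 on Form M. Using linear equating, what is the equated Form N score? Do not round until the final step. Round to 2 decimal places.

56.12

Linear equating: y = (SD_Y/SD_X)(x − M_X) + M_Y
y = (4.5/6.4)(58 − 45.6) + 47.4
y = 0.703125 × 12.4 + 47.4 = 8.7187 + 47.4 = 56.12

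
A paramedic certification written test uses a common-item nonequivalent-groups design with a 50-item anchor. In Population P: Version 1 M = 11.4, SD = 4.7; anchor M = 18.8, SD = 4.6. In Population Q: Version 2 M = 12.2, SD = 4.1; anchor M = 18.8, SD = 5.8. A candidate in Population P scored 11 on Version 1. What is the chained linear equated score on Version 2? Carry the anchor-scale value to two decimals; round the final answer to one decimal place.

11.9

Version 1 → anchor (Population P): v = (4.6/4.7)(11 − 11.4) + 18.8 = 18.41
anchor → Version 2 (Population Q): y = (4.1/5.8)(18.41 − 18.8) + 12.2 = 11.9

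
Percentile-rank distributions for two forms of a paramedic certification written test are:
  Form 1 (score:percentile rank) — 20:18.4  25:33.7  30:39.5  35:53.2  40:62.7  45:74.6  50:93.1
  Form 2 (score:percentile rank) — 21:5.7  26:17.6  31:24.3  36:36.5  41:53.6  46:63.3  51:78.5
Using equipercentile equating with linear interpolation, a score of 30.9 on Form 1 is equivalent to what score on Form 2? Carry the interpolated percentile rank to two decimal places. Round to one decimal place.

PR of 30.9 on Form 1: 39.5 + (30.9 − 30)/(35 − 30) × (53.2 − 39.5) = 41.97
On Form 2, PR 41.97 falls between score 36 (PR 36.5) and 41 (PR 53.6).
Interpolate: 36 + (41.97 − 36.5)/(53.6 − 36.5) × (41 − 36) = 37.6

37.6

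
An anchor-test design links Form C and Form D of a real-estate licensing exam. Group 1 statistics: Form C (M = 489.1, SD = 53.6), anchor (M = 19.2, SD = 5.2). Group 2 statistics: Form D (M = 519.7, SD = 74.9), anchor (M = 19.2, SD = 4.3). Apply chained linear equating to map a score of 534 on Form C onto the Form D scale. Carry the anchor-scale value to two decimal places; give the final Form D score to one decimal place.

Form C → anchor (Group 1): v = (5.2/53.6)(534 − 489.1) + 19.2 = 23.56
anchor → Form D (Group 2): y = (74.9/4.3)(23.56 − 19.2) + 519.7 = 595.6

595.6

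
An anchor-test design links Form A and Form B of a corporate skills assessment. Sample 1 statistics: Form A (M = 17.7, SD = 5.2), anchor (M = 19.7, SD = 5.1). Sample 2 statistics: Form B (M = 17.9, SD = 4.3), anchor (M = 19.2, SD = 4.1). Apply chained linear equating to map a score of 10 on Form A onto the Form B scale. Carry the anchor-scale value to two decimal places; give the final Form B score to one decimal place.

10.5

Form A → anchor (Sample 1): v = (5.1/5.2)(10 − 17.7) + 19.7 = 12.15
anchor → Form B (Sample 2): y = (4.3/4.1)(12.15 − 19.2) + 17.9 = 10.5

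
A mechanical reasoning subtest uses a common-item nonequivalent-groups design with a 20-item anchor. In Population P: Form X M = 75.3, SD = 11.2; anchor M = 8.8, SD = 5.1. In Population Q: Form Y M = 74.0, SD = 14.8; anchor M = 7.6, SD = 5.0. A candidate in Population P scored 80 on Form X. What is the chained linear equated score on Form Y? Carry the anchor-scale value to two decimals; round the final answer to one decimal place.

83.9

Form X → anchor (Population P): v = (5.1/11.2)(80 − 75.3) + 8.8 = 10.94
anchor → Form Y (Population Q): y = (14.8/5.0)(10.94 − 7.6) + 74.0 = 83.9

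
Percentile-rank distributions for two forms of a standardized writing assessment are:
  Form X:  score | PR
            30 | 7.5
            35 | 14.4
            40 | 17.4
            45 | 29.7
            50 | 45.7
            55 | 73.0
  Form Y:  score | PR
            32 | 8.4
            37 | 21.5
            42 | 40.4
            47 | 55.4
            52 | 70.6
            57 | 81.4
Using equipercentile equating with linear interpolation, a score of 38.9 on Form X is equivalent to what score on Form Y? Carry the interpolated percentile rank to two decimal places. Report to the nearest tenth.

35.2

PR of 38.9 on Form X: 14.4 + (38.9 − 35)/(40 − 35) × (17.4 − 14.4) = 16.74
On Form Y, PR 16.74 falls between score 32 (PR 8.4) and 37 (PR 21.5).
Interpolate: 32 + (16.74 − 8.4)/(21.5 − 8.4) × (37 − 32) = 35.2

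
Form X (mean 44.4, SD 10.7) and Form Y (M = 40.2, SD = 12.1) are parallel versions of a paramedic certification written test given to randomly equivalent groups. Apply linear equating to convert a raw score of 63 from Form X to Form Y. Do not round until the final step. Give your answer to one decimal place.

Linear equating: y = (SD_Y/SD_X)(x − M_X) + M_Y
y = (12.1/10.7)(63 − 44.4) + 40.2
y = 1.130841 × 18.6 + 40.2 = 21.0336 + 40.2 = 61.2

61.2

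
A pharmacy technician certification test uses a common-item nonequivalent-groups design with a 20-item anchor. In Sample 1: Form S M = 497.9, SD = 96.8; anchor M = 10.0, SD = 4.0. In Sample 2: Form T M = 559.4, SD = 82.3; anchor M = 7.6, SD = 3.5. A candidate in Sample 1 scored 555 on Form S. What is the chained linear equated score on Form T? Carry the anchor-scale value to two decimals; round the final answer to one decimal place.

Form S → anchor (Sample 1): v = (4.0/96.8)(555 − 497.9) + 10.0 = 12.36
anchor → Form T (Sample 2): y = (82.3/3.5)(12.36 − 7.6) + 559.4 = 671.3

671.3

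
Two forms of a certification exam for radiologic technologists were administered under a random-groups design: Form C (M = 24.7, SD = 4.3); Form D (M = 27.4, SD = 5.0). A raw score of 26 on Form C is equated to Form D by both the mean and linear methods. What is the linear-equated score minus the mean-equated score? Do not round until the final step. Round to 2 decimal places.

Mean-equated: 26 + (27.4 − 24.7) = 28.70
Linear-equated: (5.0/4.3)(26 − 24.7) + 27.4 = 28.912
Difference = 28.912 − 28.70 = 0.21

0.21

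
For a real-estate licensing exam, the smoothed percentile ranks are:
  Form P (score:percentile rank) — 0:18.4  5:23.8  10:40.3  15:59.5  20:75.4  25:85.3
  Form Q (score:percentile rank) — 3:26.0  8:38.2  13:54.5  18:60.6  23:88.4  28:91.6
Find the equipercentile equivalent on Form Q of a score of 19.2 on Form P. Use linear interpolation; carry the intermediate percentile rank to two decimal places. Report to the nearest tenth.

PR of 19.2 on Form P: 59.5 + (19.2 − 15)/(20 − 15) × (75.4 − 59.5) = 72.86
On Form Q, PR 72.86 falls between score 18 (PR 60.6) and 23 (PR 88.4).
Interpolate: 18 + (72.86 − 60.6)/(88.4 − 60.6) × (23 − 18) = 20.2

20.2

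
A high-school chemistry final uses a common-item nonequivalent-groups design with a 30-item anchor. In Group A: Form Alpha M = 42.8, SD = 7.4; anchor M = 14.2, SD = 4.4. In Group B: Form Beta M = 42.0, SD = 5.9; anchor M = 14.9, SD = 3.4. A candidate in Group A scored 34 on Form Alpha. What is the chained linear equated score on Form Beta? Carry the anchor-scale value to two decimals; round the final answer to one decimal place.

Form Alpha → anchor (Group A): v = (4.4/7.4)(34 − 42.8) + 14.2 = 8.97
anchor → Form Beta (Group B): y = (5.9/3.4)(8.97 − 14.9) + 42.0 = 31.7

31.7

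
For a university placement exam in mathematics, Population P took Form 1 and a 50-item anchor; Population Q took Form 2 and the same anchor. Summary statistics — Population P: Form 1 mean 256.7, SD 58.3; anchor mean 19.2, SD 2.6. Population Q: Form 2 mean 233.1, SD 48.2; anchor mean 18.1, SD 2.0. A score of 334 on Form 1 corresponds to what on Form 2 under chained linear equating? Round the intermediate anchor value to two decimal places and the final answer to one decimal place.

Form 1 → anchor (Population P): v = (2.6/58.3)(334 − 256.7) + 19.2 = 22.65
anchor → Form 2 (Population Q): y = (48.2/2.0)(22.65 − 18.1) + 233.1 = 342.8

342.8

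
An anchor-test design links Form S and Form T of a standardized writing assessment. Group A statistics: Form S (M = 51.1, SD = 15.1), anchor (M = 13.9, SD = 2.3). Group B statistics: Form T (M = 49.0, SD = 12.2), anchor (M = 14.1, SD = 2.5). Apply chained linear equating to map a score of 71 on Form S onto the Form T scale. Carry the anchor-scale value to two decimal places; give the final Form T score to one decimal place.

Form S → anchor (Group A): v = (2.3/15.1)(71 − 51.1) + 13.9 = 16.93
anchor → Form T (Group B): y = (12.2/2.5)(16.93 − 14.1) + 49.0 = 62.8

62.8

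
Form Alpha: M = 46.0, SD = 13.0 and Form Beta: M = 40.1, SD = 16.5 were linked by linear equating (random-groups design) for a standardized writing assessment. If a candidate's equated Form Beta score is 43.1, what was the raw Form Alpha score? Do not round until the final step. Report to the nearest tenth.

Invert y = (SD_Y/SD_X)(x − M_X) + M_Y:
x = (SD_X/SD_Y)(y − M_Y) + M_X = (13.0/16.5)(43.1 − 40.1) + 46.0
x = 0.787879 × 3.000 + 46.0 = 48.4

48.4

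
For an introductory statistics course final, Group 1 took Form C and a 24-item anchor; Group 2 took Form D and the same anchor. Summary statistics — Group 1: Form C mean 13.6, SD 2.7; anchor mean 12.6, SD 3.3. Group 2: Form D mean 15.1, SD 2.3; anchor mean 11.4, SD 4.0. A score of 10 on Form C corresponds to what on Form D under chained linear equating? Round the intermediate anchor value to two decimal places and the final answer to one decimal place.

Form C → anchor (Group 1): v = (3.3/2.7)(10 − 13.6) + 12.6 = 8.20
anchor → Form D (Group 2): y = (2.3/4.0)(8.20 − 11.4) + 15.1 = 13.3

13.3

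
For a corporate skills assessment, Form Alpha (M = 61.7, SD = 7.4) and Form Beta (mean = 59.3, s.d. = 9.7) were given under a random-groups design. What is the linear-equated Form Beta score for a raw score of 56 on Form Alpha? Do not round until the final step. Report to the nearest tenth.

Linear equating: y = (SD_Y/SD_X)(x − M_X) + M_Y
y = (9.7/7.4)(56 − 61.7) + 59.3
y = 1.310811 × -5.7 + 59.3 = -7.4716 + 59.3 = 51.8

51.8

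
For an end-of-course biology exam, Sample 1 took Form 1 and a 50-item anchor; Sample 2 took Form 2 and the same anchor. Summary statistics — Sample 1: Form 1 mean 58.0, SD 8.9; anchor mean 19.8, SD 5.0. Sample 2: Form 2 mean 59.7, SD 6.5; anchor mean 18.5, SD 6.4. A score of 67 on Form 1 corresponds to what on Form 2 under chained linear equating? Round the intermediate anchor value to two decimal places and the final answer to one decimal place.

Form 1 → anchor (Sample 1): v = (5.0/8.9)(67 − 58.0) + 19.8 = 24.86
anchor → Form 2 (Sample 2): y = (6.5/6.4)(24.86 − 18.5) + 59.7 = 66.2

66.2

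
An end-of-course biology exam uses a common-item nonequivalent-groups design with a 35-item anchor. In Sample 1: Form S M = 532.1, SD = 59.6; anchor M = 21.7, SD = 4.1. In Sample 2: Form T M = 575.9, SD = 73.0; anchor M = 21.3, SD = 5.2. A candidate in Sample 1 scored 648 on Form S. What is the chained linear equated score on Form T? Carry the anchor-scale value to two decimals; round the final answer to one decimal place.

Form S → anchor (Sample 1): v = (4.1/59.6)(648 − 532.1) + 21.7 = 29.67
anchor → Form T (Sample 2): y = (73.0/5.2)(29.67 − 21.3) + 575.9 = 693.4

693.4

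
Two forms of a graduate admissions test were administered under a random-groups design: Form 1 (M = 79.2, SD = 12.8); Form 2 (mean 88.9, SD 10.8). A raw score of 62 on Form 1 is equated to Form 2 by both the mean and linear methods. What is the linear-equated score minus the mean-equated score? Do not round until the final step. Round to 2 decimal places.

2.69

Mean-equated: 62 + (88.9 − 79.2) = 71.70
Linear-equated: (10.8/12.8)(62 − 79.2) + 88.9 = 74.388
Difference = 74.388 − 71.70 = 2.69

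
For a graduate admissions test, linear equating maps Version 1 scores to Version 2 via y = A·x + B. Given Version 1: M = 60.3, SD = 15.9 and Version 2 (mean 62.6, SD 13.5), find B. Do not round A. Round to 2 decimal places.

A = SD_Y / SD_X = 13.5 / 15.9 = 0.849057
B = M_Y − A·M_X = 62.6 − 0.849057 × 60.3 = 11.40

11.40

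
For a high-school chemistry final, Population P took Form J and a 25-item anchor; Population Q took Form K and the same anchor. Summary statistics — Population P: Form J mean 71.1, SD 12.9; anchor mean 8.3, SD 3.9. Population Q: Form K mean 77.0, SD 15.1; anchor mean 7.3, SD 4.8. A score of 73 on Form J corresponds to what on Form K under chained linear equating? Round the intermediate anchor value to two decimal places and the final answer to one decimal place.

81.9

Form J → anchor (Population P): v = (3.9/12.9)(73 − 71.1) + 8.3 = 8.87
anchor → Form K (Population Q): y = (15.1/4.8)(8.87 − 7.3) + 77.0 = 81.9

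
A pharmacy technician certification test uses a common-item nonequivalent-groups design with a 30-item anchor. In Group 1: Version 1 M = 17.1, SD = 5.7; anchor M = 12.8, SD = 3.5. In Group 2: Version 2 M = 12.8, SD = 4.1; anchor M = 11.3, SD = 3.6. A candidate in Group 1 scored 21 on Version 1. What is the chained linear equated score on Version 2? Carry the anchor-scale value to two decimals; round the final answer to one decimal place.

Version 1 → anchor (Group 1): v = (3.5/5.7)(21 − 17.1) + 12.8 = 15.19
anchor → Version 2 (Group 2): y = (4.1/3.6)(15.19 − 11.3) + 12.8 = 17.2

17.2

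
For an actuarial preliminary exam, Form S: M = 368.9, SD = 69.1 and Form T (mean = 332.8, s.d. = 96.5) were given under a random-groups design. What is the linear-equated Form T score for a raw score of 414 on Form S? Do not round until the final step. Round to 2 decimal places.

395.78

Linear equating: y = (SD_Y/SD_X)(x − M_X) + M_Y
y = (96.5/69.1)(414 − 368.9) + 332.8
y = 1.396527 × 45.1 + 332.8 = 62.9834 + 332.8 = 395.78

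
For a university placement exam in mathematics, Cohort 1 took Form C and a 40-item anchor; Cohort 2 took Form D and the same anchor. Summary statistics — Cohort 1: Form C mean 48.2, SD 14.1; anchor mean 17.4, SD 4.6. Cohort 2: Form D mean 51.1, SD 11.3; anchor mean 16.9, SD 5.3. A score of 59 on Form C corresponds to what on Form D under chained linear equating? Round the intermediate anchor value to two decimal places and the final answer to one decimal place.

59.7

Form C → anchor (Cohort 1): v = (4.6/14.1)(59 − 48.2) + 17.4 = 20.92
anchor → Form D (Cohort 2): y = (11.3/5.3)(20.92 − 16.9) + 51.1 = 59.7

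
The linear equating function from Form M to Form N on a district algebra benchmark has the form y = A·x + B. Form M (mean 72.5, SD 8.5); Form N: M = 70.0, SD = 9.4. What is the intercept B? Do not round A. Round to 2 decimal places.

-10.18

A = SD_Y / SD_X = 9.4 / 8.5 = 1.105882
B = M_Y − A·M_X = 70.0 − 1.105882 × 72.5 = -10.18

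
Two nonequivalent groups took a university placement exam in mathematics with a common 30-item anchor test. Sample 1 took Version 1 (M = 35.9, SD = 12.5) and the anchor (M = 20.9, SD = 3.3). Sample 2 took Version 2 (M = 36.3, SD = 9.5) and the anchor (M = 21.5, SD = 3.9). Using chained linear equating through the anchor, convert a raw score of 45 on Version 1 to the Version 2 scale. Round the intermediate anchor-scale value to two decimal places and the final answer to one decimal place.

Version 1 → anchor (Sample 1): v = (3.3/12.5)(45 − 35.9) + 20.9 = 23.30
anchor → Version 2 (Sample 2): y = (9.5/3.9)(23.30 − 21.5) + 36.3 = 40.7

40.7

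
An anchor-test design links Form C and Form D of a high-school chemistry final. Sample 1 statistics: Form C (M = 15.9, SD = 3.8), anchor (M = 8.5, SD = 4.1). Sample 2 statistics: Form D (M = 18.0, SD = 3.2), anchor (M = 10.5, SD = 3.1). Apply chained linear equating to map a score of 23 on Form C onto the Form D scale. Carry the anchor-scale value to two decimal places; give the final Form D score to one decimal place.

Form C → anchor (Sample 1): v = (4.1/3.8)(23 − 15.9) + 8.5 = 16.16
anchor → Form D (Sample 2): y = (3.2/3.1)(16.16 − 10.5) + 18.0 = 23.8

23.8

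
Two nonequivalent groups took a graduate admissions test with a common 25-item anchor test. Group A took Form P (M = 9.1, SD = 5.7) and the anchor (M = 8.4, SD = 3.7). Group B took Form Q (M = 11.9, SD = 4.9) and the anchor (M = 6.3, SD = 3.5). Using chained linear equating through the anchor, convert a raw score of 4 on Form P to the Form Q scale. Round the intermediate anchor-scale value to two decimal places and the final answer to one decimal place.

10.2

Form P → anchor (Group A): v = (3.7/5.7)(4 − 9.1) + 8.4 = 5.09
anchor → Form Q (Group B): y = (4.9/3.5)(5.09 − 6.3) + 11.9 = 10.2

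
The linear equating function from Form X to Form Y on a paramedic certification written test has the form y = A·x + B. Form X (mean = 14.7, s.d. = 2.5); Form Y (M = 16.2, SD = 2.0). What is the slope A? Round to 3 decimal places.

A = SD_Y / SD_X = 2.0 / 2.5 = 0.800

0.800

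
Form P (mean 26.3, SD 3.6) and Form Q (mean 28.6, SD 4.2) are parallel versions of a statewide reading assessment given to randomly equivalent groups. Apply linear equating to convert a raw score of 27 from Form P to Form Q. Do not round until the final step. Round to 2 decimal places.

29.42

Linear equating: y = (SD_Y/SD_X)(x − M_X) + M_Y
y = (4.2/3.6)(27 − 26.3) + 28.6
y = 1.166667 × 0.7 + 28.6 = 0.8167 + 28.6 = 29.42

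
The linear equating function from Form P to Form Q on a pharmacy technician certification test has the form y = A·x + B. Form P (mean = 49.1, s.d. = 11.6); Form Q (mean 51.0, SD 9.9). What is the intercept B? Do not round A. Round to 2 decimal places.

9.10

A = SD_Y / SD_X = 9.9 / 11.6 = 0.853448
B = M_Y − A·M_X = 51.0 − 0.853448 × 49.1 = 9.10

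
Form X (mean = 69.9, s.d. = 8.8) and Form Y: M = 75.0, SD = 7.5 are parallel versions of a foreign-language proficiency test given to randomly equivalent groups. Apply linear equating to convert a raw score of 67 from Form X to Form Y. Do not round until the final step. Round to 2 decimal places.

Linear equating: y = (SD_Y/SD_X)(x − M_X) + M_Y
y = (7.5/8.8)(67 − 69.9) + 75.0
y = 0.852273 × -2.9 + 75.0 = -2.4716 + 75.0 = 72.53

72.53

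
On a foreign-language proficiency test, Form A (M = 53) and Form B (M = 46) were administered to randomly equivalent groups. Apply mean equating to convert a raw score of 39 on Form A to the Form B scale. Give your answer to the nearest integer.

Mean equating: y = x + (M_Y − M_X) = 39 + (46 − 53) = 32

32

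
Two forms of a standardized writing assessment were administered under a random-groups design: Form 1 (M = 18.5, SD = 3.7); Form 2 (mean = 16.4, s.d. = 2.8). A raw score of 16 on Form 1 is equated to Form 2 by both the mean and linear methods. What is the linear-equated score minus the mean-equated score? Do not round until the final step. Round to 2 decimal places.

0.61

Mean-equated: 16 + (16.4 − 18.5) = 13.90
Linear-equated: (2.8/3.7)(16 − 18.5) + 16.4 = 14.508
Difference = 14.508 − 13.90 = 0.61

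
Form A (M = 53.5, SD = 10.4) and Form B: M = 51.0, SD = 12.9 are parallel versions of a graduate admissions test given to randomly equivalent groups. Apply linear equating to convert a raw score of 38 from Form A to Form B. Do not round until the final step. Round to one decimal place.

31.8

Linear equating: y = (SD_Y/SD_X)(x − M_X) + M_Y
y = (12.9/10.4)(38 − 53.5) + 51.0
y = 1.240385 × -15.5 + 51.0 = -19.2260 + 51.0 = 31.8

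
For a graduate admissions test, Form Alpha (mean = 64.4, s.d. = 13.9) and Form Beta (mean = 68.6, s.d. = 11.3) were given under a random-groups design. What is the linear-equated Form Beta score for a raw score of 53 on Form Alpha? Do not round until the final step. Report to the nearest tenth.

Linear equating: y = (SD_Y/SD_X)(x − M_X) + M_Y
y = (11.3/13.9)(53 − 64.4) + 68.6
y = 0.812950 × -11.4 + 68.6 = -9.2676 + 68.6 = 59.3

59.3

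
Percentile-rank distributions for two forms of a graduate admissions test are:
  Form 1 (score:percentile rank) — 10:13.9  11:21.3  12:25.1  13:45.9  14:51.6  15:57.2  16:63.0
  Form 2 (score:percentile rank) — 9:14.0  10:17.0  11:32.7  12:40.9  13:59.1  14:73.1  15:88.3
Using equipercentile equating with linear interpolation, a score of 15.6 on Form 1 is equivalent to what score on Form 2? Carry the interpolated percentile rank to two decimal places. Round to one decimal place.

13.1

PR of 15.6 on Form 1: 57.2 + (15.6 − 15)/(16 − 15) × (63.0 − 57.2) = 60.68
On Form 2, PR 60.68 falls between score 13 (PR 59.1) and 14 (PR 73.1).
Interpolate: 13 + (60.68 − 59.1)/(73.1 − 59.1) × (14 − 13) = 13.1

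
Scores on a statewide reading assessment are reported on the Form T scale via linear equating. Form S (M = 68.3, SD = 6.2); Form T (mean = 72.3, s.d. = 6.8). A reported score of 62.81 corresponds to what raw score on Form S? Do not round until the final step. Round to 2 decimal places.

59.65

Invert y = (SD_Y/SD_X)(x − M_X) + M_Y:
x = (SD_X/SD_Y)(y − M_Y) + M_X = (6.2/6.8)(62.81 − 72.3) + 68.3
x = 0.911765 × -9.490 + 68.3 = 59.65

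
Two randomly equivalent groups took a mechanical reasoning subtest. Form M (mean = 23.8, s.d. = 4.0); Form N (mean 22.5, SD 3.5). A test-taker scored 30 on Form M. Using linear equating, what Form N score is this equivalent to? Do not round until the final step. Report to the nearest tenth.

27.9

Linear equating: y = (SD_Y/SD_X)(x − M_X) + M_Y
y = (3.5/4.0)(30 − 23.8) + 22.5
y = 0.875000 × 6.2 + 22.5 = 5.4250 + 22.5 = 27.9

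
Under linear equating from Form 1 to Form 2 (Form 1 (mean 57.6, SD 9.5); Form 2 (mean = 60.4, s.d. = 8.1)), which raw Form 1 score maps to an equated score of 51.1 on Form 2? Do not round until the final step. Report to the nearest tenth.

46.7

Invert y = (SD_Y/SD_X)(x − M_X) + M_Y:
x = (SD_X/SD_Y)(y − M_Y) + M_X = (9.5/8.1)(51.1 − 60.4) + 57.6
x = 1.172840 × -9.300 + 57.6 = 46.7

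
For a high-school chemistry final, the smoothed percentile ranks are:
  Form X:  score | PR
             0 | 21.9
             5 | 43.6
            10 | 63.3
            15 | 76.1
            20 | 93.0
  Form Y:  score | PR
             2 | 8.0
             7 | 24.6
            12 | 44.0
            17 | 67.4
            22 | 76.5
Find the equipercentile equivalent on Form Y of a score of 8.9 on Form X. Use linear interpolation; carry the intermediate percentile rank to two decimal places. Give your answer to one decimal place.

PR of 8.9 on Form X: 43.6 + (8.9 − 5)/(10 − 5) × (63.3 − 43.6) = 58.97
On Form Y, PR 58.97 falls between score 12 (PR 44.0) and 17 (PR 67.4).
Interpolate: 12 + (58.97 − 44.0)/(67.4 − 44.0) × (17 − 12) = 15.2

15.2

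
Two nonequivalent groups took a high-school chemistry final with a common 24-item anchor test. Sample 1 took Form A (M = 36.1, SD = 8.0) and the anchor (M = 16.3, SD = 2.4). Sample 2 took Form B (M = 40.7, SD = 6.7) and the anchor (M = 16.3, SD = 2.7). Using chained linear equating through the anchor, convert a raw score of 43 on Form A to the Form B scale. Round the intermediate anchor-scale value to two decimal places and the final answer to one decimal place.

45.8

Form A → anchor (Sample 1): v = (2.4/8.0)(43 − 36.1) + 16.3 = 18.37
anchor → Form B (Sample 2): y = (6.7/2.7)(18.37 − 16.3) + 40.7 = 45.8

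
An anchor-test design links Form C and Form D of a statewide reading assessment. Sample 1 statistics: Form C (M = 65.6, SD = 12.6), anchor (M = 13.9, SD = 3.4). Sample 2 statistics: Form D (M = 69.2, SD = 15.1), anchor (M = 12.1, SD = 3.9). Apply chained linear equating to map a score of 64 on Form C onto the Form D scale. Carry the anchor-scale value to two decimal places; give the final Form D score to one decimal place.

74.5

Form C → anchor (Sample 1): v = (3.4/12.6)(64 − 65.6) + 13.9 = 13.47
anchor → Form D (Sample 2): y = (15.1/3.9)(13.47 − 12.1) + 69.2 = 74.5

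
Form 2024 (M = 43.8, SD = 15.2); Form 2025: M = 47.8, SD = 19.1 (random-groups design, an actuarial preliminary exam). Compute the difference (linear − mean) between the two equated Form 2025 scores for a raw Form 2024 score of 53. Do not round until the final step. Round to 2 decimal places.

2.36

Mean-equated: 53 + (47.8 − 43.8) = 57.00
Linear-equated: (19.1/15.2)(53 − 43.8) + 47.8 = 59.361
Difference = 59.361 − 57.00 = 2.36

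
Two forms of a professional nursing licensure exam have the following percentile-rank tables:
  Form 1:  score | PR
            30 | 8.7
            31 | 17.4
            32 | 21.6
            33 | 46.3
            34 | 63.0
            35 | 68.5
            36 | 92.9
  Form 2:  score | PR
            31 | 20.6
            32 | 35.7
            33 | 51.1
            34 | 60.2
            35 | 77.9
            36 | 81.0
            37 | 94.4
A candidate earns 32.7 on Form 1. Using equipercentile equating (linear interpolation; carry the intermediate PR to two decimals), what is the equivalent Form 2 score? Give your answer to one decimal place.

PR of 32.7 on Form 1: 21.6 + (32.7 − 32)/(33 − 32) × (46.3 − 21.6) = 38.89
On Form 2, PR 38.89 falls between score 32 (PR 35.7) and 33 (PR 51.1).
Interpolate: 32 + (38.89 − 35.7)/(51.1 − 35.7) × (33 − 32) = 32.2

32.2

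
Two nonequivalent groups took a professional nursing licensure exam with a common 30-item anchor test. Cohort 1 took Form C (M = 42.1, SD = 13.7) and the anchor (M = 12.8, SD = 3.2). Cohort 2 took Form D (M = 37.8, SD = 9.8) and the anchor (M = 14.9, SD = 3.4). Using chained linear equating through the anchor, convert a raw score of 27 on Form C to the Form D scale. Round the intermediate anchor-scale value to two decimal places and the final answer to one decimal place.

21.6

Form C → anchor (Cohort 1): v = (3.2/13.7)(27 − 42.1) + 12.8 = 9.27
anchor → Form D (Cohort 2): y = (9.8/3.4)(9.27 − 14.9) + 37.8 = 21.6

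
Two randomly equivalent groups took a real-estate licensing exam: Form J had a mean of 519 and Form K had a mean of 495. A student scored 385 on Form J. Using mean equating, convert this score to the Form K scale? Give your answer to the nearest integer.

361

Mean equating: y = x + (M_Y − M_X) = 385 + (495 − 519) = 361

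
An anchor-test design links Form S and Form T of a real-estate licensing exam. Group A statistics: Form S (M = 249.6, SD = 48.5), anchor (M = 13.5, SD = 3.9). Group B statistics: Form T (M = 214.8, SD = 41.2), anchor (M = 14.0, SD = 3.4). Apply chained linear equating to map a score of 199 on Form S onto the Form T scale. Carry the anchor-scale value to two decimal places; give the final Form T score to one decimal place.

159.4

Form S → anchor (Group A): v = (3.9/48.5)(199 − 249.6) + 13.5 = 9.43
anchor → Form T (Group B): y = (41.2/3.4)(9.43 − 14.0) + 214.8 = 159.4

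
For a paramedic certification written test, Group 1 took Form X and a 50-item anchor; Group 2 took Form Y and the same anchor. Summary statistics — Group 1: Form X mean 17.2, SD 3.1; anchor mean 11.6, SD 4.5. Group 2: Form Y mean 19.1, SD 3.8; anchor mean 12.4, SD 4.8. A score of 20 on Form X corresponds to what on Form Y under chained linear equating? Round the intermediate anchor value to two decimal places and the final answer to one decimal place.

21.7

Form X → anchor (Group 1): v = (4.5/3.1)(20 − 17.2) + 11.6 = 15.66
anchor → Form Y (Group 2): y = (3.8/4.8)(15.66 − 12.4) + 19.1 = 21.7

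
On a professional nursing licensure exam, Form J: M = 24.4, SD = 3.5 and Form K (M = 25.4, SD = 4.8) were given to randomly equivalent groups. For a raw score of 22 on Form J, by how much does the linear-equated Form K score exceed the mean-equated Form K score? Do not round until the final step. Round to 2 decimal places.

-0.89

Mean-equated: 22 + (25.4 − 24.4) = 23.00
Linear-equated: (4.8/3.5)(22 − 24.4) + 25.4 = 22.109
Difference = 22.109 − 23.00 = -0.89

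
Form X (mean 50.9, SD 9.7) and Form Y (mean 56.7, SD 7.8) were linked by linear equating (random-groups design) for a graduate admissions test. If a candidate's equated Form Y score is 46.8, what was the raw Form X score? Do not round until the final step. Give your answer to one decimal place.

Invert y = (SD_Y/SD_X)(x − M_X) + M_Y:
x = (SD_X/SD_Y)(y − M_Y) + M_X = (9.7/7.8)(46.8 − 56.7) + 50.9
x = 1.243590 × -9.900 + 50.9 = 38.6

38.6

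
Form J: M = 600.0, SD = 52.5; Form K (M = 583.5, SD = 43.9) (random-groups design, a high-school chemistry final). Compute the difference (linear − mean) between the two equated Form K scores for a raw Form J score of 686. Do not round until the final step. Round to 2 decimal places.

-14.09

Mean-equated: 686 + (583.5 − 600.0) = 669.50
Linear-equated: (43.9/52.5)(686 − 600.0) + 583.5 = 655.412
Difference = 655.412 − 669.50 = -14.09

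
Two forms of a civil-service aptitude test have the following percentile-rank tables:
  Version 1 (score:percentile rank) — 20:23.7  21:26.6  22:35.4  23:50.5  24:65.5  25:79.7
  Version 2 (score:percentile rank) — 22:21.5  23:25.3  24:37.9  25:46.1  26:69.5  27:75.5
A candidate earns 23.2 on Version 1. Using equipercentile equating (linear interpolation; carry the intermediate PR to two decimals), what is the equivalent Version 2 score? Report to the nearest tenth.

25.3

PR of 23.2 on Version 1: 50.5 + (23.2 − 23)/(24 − 23) × (65.5 − 50.5) = 53.50
On Version 2, PR 53.50 falls between score 25 (PR 46.1) and 26 (PR 69.5).
Interpolate: 25 + (53.50 − 46.1)/(69.5 − 46.1) × (26 − 25) = 25.3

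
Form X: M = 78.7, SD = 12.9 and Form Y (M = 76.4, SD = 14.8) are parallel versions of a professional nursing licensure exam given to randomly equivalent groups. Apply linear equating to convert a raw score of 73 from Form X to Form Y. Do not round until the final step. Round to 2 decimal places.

69.86

Linear equating: y = (SD_Y/SD_X)(x − M_X) + M_Y
y = (14.8/12.9)(73 − 78.7) + 76.4
y = 1.147287 × -5.7 + 76.4 = -6.5395 + 76.4 = 69.86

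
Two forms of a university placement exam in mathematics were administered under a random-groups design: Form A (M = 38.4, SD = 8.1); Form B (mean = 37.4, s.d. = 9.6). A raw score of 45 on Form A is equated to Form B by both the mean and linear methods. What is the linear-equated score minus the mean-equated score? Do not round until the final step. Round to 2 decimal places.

1.22

Mean-equated: 45 + (37.4 − 38.4) = 44.00
Linear-equated: (9.6/8.1)(45 − 38.4) + 37.4 = 45.222
Difference = 45.222 − 44.00 = 1.22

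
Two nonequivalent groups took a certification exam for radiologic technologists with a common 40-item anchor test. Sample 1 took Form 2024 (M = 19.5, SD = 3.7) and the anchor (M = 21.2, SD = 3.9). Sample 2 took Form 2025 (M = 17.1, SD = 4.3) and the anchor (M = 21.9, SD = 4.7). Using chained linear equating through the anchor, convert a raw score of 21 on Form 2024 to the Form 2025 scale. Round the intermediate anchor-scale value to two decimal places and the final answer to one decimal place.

Form 2024 → anchor (Sample 1): v = (3.9/3.7)(21 − 19.5) + 21.2 = 22.78
anchor → Form 2025 (Sample 2): y = (4.3/4.7)(22.78 − 21.9) + 17.1 = 17.9

17.9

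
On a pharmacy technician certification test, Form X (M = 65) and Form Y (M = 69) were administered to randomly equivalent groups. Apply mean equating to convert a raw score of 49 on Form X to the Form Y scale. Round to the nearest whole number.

Mean equating: y = x + (M_Y − M_X) = 49 + (69 − 65) = 53

53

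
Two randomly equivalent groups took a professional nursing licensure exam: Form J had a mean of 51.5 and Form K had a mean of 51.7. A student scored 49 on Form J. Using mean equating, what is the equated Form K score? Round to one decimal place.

Mean equating: y = x + (M_Y − M_X) = 49 + (51.7 − 51.5) = 49.2

49.2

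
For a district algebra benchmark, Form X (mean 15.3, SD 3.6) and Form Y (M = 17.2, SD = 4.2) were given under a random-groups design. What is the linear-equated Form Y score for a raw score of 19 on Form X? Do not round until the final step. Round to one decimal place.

21.5

Linear equating: y = (SD_Y/SD_X)(x − M_X) + M_Y
y = (4.2/3.6)(19 − 15.3) + 17.2
y = 1.166667 × 3.7 + 17.2 = 4.3167 + 17.2 = 21.5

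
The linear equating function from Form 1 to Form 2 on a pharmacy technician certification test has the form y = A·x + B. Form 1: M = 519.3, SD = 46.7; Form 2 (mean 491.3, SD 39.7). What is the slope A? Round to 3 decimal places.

0.850

A = SD_Y / SD_X = 39.7 / 46.7 = 0.850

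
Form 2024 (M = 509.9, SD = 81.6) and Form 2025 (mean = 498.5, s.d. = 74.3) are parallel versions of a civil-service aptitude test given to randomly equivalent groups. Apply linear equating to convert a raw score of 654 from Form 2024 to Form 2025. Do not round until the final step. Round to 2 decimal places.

629.71

Linear equating: y = (SD_Y/SD_X)(x − M_X) + M_Y
y = (74.3/81.6)(654 − 509.9) + 498.5
y = 0.910539 × 144.1 + 498.5 = 131.2087 + 498.5 = 629.71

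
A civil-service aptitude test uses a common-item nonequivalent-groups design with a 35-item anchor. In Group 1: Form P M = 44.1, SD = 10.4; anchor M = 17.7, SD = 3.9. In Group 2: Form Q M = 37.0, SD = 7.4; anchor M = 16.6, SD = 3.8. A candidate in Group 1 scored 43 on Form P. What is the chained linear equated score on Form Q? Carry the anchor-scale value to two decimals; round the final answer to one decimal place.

Form P → anchor (Group 1): v = (3.9/10.4)(43 − 44.1) + 17.7 = 17.29
anchor → Form Q (Group 2): y = (7.4/3.8)(17.29 − 16.6) + 37.0 = 38.3

38.3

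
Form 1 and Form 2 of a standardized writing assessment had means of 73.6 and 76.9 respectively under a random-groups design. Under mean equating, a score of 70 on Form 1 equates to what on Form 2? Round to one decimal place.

Mean equating: y = x + (M_Y − M_X) = 70 + (76.9 − 73.6) = 73.3

73.3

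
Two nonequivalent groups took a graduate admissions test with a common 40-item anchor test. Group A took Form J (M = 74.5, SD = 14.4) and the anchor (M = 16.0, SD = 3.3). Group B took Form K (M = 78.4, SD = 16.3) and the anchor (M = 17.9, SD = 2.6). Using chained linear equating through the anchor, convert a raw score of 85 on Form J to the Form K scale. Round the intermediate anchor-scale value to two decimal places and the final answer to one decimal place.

Form J → anchor (Group A): v = (3.3/14.4)(85 − 74.5) + 16.0 = 18.41
anchor → Form K (Group B): y = (16.3/2.6)(18.41 − 17.9) + 78.4 = 81.6

81.6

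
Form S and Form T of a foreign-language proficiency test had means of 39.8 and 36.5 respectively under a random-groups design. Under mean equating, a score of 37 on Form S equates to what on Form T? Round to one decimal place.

Mean equating: y = x + (M_Y − M_X) = 37 + (36.5 − 39.8) = 33.7

33.7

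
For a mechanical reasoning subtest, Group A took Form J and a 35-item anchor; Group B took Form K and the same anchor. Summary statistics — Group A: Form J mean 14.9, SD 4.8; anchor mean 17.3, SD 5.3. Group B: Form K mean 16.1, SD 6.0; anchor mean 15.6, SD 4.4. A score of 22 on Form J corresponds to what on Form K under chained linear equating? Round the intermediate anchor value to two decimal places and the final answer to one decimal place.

Form J → anchor (Group A): v = (5.3/4.8)(22 − 14.9) + 17.3 = 25.14
anchor → Form K (Group B): y = (6.0/4.4)(25.14 − 15.6) + 16.1 = 29.1

29.1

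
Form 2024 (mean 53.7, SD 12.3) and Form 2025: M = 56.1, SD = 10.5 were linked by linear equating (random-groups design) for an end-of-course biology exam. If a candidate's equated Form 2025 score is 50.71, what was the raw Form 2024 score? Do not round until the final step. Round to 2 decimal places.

47.39

Invert y = (SD_Y/SD_X)(x − M_X) + M_Y:
x = (SD_X/SD_Y)(y − M_Y) + M_X = (12.3/10.5)(50.71 − 56.1) + 53.7
x = 1.171429 × -5.390 + 53.7 = 47.39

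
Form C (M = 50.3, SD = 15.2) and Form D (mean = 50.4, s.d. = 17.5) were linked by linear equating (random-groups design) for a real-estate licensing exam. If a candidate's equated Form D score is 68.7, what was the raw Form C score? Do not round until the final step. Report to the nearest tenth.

Invert y = (SD_Y/SD_X)(x − M_X) + M_Y:
x = (SD_X/SD_Y)(y − M_Y) + M_X = (15.2/17.5)(68.7 − 50.4) + 50.3
x = 0.868571 × 18.300 + 50.3 = 66.2

66.2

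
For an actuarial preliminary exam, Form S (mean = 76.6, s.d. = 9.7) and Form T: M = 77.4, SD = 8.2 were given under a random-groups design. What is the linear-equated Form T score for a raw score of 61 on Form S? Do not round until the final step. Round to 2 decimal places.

64.21

Linear equating: y = (SD_Y/SD_X)(x − M_X) + M_Y
y = (8.2/9.7)(61 − 76.6) + 77.4
y = 0.845361 × -15.6 + 77.4 = -13.1876 + 77.4 = 64.21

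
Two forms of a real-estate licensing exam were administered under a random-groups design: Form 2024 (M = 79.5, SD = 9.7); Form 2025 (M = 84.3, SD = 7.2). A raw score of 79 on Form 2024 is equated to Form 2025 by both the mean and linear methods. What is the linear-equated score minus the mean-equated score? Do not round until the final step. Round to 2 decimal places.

0.13

Mean-equated: 79 + (84.3 − 79.5) = 83.80
Linear-equated: (7.2/9.7)(79 − 79.5) + 84.3 = 83.929
Difference = 83.929 − 83.80 = 0.13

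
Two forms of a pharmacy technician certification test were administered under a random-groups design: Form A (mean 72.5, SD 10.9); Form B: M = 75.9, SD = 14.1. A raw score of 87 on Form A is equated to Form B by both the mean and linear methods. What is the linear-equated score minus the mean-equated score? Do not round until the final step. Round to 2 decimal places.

Mean-equated: 87 + (75.9 − 72.5) = 90.40
Linear-equated: (14.1/10.9)(87 − 72.5) + 75.9 = 94.657
Difference = 94.657 − 90.40 = 4.26

4.26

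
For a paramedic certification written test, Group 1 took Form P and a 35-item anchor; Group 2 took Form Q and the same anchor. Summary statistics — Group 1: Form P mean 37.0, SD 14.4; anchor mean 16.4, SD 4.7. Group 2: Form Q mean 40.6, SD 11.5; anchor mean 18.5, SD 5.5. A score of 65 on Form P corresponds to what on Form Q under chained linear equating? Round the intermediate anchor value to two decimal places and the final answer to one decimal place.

55.3

Form P → anchor (Group 1): v = (4.7/14.4)(65 − 37.0) + 16.4 = 25.54
anchor → Form Q (Group 2): y = (11.5/5.5)(25.54 − 18.5) + 40.6 = 55.3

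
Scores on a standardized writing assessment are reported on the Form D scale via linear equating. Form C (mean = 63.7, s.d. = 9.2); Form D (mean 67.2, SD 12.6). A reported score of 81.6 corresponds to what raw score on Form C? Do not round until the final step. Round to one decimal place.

74.2

Invert y = (SD_Y/SD_X)(x − M_X) + M_Y:
x = (SD_X/SD_Y)(y − M_Y) + M_X = (9.2/12.6)(81.6 − 67.2) + 63.7
x = 0.730159 × 14.400 + 63.7 = 74.2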